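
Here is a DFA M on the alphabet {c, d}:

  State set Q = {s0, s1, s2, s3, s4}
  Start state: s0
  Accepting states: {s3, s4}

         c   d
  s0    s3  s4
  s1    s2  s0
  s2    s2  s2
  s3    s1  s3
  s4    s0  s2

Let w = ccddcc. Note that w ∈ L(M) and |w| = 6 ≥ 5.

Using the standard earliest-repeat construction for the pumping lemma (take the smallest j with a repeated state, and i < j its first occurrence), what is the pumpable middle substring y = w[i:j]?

ccd

Run of M on w = c c d d c c:
  step 0: s0  (start)
  step 1: s3  (read c: s0→s3)
  step 2: s1  (read c: s3→s1)
  step 3: s0  (read d: s1→s0)   ← first repeat (s0 seen earlier)
  step 4: s4  (read d: s0→s4)
  step 5: s0  (read c: s4→s0)
  step 6: s3  (read c: s0→s3)

So i = 0, j = 3, giving x = w[0:0] = ε, y = w[0:3] = ccd, z = w[3:6] = dcc.
Check: |xy| = 3 ≤ 5 and |y| = 3 ≥ 1. Reading y takes M from s0 back to s0, so every xyⁱz is accepted.
Since M has 5 states, any run of length ≥ 5 visits 5+1 states, so by pigeonhole some state repeats within the first 5 steps — that repeat gives the pumpable loop.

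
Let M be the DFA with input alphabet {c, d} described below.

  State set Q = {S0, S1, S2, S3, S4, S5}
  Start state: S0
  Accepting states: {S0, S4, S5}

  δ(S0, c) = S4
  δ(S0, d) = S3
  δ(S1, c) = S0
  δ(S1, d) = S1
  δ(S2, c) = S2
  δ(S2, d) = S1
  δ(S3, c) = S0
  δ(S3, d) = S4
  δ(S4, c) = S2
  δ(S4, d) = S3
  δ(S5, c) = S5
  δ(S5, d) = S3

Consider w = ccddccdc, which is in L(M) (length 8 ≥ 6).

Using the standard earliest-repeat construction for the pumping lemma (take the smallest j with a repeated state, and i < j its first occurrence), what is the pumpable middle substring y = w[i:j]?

d

State sequence: S0 -c-> S4 -c-> S2 -d-> S1 -d-> S1 -c-> S0 -c-> S4 -d-> S3 -c-> S0
First repeat at step 4: S1 was already visited.

So i = 3, j = 4, giving x = w[0:3] = ccd, y = w[3:4] = d, z = w[4:8] = ccdc.
Check: |xy| = 4 ≤ 6 and |y| = 1 ≥ 1. Reading y takes M from S1 back to S1, so every xyⁱz is accepted.
Since M has 6 states, any run of length ≥ 6 visits 6+1 states, so by pigeonhole some state repeats within the first 6 steps — that repeat gives the pumpable loop.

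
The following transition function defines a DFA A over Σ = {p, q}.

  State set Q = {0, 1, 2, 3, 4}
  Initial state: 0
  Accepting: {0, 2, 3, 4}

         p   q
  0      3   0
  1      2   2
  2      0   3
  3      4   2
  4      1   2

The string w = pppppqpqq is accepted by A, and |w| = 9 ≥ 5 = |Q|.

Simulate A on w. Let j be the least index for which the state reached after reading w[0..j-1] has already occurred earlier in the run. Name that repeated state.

0

State sequence: 0 -p-> 3 -p-> 4 -p-> 1 -p-> 2 -p-> 0 -q-> 0 -p-> 3 -q-> 2 -q-> 3
First repeat at step 5: 0 was already visited.

The earliest repeat is at step j = 5: A is in 0, which it already visited at step i = 0.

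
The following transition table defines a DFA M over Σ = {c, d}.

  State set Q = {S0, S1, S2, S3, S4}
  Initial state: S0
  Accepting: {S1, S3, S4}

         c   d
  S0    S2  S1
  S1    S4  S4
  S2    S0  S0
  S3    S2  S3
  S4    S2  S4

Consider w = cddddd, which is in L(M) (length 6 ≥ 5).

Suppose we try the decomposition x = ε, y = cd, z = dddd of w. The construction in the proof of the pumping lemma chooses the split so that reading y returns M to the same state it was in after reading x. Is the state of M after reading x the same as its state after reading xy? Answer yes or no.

State sequence: S0 -c-> S2 -d-> S0

After x (step 0): S0. After xy (step 2): S0.
They match, so y = cd drives M around a cycle from S0 back to itself; pumping y any number of times keeps M in S0 before reading z, and xyⁱz ∈ L(M) for every i ≥ 0.

yes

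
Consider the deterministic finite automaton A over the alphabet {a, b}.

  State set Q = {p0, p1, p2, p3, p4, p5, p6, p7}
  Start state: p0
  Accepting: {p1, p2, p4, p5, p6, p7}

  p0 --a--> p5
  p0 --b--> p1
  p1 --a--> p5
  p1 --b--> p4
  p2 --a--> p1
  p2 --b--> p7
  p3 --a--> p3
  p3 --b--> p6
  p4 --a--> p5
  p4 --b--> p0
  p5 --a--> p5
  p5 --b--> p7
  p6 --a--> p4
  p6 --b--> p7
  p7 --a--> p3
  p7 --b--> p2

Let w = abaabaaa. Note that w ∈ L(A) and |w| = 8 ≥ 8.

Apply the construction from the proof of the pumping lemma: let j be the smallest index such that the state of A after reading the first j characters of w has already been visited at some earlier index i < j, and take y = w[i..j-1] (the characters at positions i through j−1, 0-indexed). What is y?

Run of A on w = a b a a b a a a:
  step 0: p0  (start)
  step 1: p5  (read a: p0→p5)
  step 2: p7  (read b: p5→p7)
  step 3: p3  (read a: p7→p3)
  step 4: p3  (read a: p3→p3)   ← first repeat (p3 seen earlier)
  step 5: p6  (read b: p3→p6)
  step 6: p4  (read a: p6→p4)
  step 7: p5  (read a: p4→p5)
  step 8: p5  (read a: p5→p5)

So i = 3, j = 4, giving x = w[0:3] = aba, y = w[3:4] = a, z = w[4:8] = baaa.
Check: |xy| = 4 ≤ 8 and |y| = 1 ≥ 1. Reading y takes A from p3 back to p3, so every xyⁱz is accepted.

a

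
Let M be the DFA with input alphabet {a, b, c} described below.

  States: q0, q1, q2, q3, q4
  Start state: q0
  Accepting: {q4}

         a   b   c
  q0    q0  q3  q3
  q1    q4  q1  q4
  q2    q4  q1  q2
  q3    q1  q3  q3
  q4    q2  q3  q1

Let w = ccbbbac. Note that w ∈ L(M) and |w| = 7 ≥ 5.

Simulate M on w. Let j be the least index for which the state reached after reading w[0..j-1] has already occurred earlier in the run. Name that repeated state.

Run of M on w = c c b b b a c:
  step 0: q0  (start)
  step 1: q3  (read c: q0→q3)
  step 2: q3  (read c: q3→q3)   ← first repeat (q3 seen earlier)
  step 3: q3  (read b: q3→q3)
  step 4: q3  (read b: q3→q3)
  step 5: q3  (read b: q3→q3)
  step 6: q1  (read a: q3→q1)
  step 7: q4  (read c: q1→q4)

The earliest repeat is at step j = 2: M is in q3, which it already visited at step i = 1.
With |Q| = 5, pigeonhole forces a state repeat no later than step 5; the substring read between the first and second visits to that state can be pumped.

q3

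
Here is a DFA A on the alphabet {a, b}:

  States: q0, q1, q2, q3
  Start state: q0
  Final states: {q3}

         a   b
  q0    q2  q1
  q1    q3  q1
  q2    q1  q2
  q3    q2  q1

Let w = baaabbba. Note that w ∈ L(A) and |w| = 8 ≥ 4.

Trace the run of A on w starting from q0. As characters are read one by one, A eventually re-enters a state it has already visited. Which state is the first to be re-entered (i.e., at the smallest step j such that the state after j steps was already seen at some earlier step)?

q1

Run of A on w = b a a a b b b a:
  step 0: q0  (start)
  step 1: q1  (read b: q0→q1)
  step 2: q3  (read a: q1→q3)
  step 3: q2  (read a: q3→q2)
  step 4: q1  (read a: q2→q1)   ← first repeat (q1 seen earlier)
  step 5: q1  (read b: q1→q1)
  step 6: q1  (read b: q1→q1)
  step 7: q1  (read b: q1→q1)
  step 8: q3  (read a: q1→q3)

The earliest repeat is at step j = 4: A is in q1, which it already visited at step i = 1.
With |Q| = 4, pigeonhole forces a state repeat no later than step 4; the substring read between the first and second visits to that state can be pumped.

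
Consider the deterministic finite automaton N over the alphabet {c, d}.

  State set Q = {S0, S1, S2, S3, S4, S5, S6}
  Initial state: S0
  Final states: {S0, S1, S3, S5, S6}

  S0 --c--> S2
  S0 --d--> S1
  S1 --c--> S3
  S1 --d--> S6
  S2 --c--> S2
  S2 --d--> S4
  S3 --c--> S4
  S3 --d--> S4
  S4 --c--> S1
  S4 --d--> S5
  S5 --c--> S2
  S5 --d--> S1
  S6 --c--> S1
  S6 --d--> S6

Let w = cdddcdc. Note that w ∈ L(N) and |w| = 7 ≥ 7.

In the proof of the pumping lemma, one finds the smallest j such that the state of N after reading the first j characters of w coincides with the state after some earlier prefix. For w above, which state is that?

S4

State sequence: S0 -c-> S2 -d-> S4 -d-> S5 -d-> S1 -c-> S3 -d-> S4 -c-> S1
First repeat at step 6: S4 was already visited.

The earliest repeat is at step j = 6: N is in S4, which it already visited at step i = 2.
With |Q| = 7, pigeonhole forces a state repeat no later than step 7; the substring read between the first and second visits to that state can be pumped.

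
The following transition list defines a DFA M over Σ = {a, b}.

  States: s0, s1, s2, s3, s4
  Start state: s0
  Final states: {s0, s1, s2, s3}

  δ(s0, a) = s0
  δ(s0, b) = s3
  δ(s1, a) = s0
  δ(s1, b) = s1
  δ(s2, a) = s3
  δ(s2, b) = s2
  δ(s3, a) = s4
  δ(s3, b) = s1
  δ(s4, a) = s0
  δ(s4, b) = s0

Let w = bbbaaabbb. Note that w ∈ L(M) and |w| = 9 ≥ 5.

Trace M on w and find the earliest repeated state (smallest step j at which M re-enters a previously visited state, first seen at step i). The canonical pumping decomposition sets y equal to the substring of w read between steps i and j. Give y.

b

State sequence: s0 -b-> s3 -b-> s1 -b-> s1 -a-> s0 -a-> s0 -a-> s0 -b-> s3 -b-> s1 -b-> s1
First repeat at step 3: s1 was already visited.

So i = 2, j = 3, giving x = w[0:2] = bb, y = w[2:3] = b, z = w[3:9] = aaabbb.
Check: |xy| = 3 ≤ 5 and |y| = 1 ≥ 1. Reading y takes M from s1 back to s1, so every xyⁱz is accepted.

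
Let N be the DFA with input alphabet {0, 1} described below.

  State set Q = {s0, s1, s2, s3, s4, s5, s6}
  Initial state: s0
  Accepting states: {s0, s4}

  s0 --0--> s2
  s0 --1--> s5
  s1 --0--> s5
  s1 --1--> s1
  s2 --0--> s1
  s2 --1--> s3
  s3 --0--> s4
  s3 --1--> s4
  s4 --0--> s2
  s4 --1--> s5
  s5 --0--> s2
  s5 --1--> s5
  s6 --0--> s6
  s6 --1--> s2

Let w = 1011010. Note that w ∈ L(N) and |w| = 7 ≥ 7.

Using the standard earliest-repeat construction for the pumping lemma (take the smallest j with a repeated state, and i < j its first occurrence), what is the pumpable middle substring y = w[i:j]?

110

State sequence: s0 -1-> s5 -0-> s2 -1-> s3 -1-> s4 -0-> s2 -1-> s3 -0-> s4
First repeat at step 5: s2 was already visited.

So i = 2, j = 5, giving x = w[0:2] = 10, y = w[2:5] = 110, z = w[5:7] = 10.
Check: |xy| = 5 ≤ 7 and |y| = 3 ≥ 1. Reading y takes N from s2 back to s2, so every xyⁱz is accepted.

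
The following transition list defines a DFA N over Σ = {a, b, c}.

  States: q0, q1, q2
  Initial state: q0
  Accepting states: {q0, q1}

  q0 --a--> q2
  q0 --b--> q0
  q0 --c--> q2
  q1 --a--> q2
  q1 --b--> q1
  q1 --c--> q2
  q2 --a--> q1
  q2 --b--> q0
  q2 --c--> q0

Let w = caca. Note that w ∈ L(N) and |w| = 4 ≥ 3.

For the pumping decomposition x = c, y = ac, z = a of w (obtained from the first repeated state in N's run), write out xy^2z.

xy^2z = c·ac·ac·a = cacaca.
Reading y = ac takes N from q2 back to q2, so after x·y·y the machine is still in q2, and z then leads to the accepting state q1. Hence cacaca ∈ L(N).

cacaca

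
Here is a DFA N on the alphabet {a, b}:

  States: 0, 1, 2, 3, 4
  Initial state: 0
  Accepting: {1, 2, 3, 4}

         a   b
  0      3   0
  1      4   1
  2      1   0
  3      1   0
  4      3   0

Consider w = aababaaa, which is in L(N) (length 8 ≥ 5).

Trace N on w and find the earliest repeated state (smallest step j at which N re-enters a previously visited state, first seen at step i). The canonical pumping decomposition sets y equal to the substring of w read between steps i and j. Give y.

State sequence: 0 -a-> 3 -a-> 1 -b-> 1 -a-> 4 -b-> 0 -a-> 3 -a-> 1 -a-> 4
First repeat at step 3: 1 was already visited.

So i = 2, j = 3, giving x = w[0:2] = aa, y = w[2:3] = b, z = w[3:8] = abaaa.
Check: |xy| = 3 ≤ 5 and |y| = 1 ≥ 1. Reading y takes N from 1 back to 1, so every xyⁱz is accepted.

b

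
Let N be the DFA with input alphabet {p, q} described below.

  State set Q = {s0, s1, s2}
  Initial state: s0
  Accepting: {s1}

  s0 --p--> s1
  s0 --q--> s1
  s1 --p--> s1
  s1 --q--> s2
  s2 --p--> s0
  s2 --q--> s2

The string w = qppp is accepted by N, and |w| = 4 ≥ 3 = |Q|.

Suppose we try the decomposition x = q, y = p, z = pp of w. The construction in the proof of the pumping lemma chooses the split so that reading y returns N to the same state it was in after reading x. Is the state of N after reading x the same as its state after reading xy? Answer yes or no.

Run of N on the first 2 characters of w = q p:
  step 0: s0  (start)
  step 1: s1  (read q: s0→s1)
  step 2: s1  (read p: s1→s1)

After x (step 1): s1. After xy (step 2): s1.
They match, so y = p drives N around a cycle from s1 back to itself; pumping y any number of times keeps N in s1 before reading z, and xyⁱz ∈ L(N) for every i ≥ 0.

yes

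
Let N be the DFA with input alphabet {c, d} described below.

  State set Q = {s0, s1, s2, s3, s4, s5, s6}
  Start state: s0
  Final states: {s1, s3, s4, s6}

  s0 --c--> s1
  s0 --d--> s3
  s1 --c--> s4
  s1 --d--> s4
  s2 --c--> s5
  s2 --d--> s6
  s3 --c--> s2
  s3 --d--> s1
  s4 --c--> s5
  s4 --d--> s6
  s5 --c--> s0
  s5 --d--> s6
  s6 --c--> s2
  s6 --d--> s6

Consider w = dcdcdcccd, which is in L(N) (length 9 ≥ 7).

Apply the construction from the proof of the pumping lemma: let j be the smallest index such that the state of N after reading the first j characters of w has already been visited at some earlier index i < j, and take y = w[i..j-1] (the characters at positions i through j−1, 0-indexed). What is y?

dc

State sequence: s0 -d-> s3 -c-> s2 -d-> s6 -c-> s2 -d-> s6 -c-> s2 -c-> s5 -c-> s0 -d-> s3
First repeat at step 4: s2 was already visited.

So i = 2, j = 4, giving x = w[0:2] = dc, y = w[2:4] = dc, z = w[4:9] = dcccd.
Check: |xy| = 4 ≤ 7 and |y| = 2 ≥ 1. Reading y takes N from s2 back to s2, so every xyⁱz is accepted.
The DFA has 7 states, so the proof of the pumping lemma guarantees a repeated state among the first 7+1 visited; the segment between the two visits is the pumpable y.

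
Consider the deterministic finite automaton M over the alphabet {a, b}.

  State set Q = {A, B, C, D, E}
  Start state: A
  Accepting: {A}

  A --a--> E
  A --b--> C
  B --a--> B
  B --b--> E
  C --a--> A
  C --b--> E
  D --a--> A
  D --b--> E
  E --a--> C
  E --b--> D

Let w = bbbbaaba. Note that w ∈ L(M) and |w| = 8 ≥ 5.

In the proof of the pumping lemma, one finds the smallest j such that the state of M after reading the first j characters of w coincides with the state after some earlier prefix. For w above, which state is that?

E

Run of M on w = b b b b a a b a:
  step 0: A  (start)
  step 1: C  (read b: A→C)
  step 2: E  (read b: C→E)
  step 3: D  (read b: E→D)
  step 4: E  (read b: D→E)   ← first repeat (E seen earlier)
  step 5: C  (read a: E→C)
  step 6: A  (read a: C→A)
  step 7: C  (read b: A→C)
  step 8: A  (read a: C→A)

The earliest repeat is at step j = 4: M is in E, which it already visited at step i = 2.
The DFA has 5 states, so the proof of the pumping lemma guarantees a repeated state among the first 5+1 visited; the segment between the two visits is the pumpable y.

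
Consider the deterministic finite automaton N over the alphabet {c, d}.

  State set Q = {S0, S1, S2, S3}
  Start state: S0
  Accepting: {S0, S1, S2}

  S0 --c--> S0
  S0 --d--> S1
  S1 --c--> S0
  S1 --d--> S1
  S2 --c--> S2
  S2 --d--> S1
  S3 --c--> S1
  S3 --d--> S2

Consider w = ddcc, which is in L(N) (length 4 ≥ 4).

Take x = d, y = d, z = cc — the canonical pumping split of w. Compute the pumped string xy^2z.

xy^2z = d·d·d·cc = dddcc.
Reading y = d takes N from S1 back to S1, so after x·y·y the machine is still in S1, and z then leads to the accepting state S0. Hence dddcc ∈ L(N).

dddcc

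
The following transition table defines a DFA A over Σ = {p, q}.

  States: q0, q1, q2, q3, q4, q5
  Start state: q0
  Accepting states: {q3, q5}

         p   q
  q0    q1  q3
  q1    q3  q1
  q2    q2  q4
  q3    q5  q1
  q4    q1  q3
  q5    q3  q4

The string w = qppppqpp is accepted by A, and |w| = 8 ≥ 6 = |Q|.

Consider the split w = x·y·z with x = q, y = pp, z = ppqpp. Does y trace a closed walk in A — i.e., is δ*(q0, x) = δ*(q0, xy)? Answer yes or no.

yes

State sequence: q0 -q-> q3 -p-> q5 -p-> q3

After x (step 1): q3. After xy (step 3): q3.
They match, so y = pp drives A around a cycle from q3 back to itself; pumping y any number of times keeps A in q3 before reading z, and xyⁱz ∈ L(A) for every i ≥ 0.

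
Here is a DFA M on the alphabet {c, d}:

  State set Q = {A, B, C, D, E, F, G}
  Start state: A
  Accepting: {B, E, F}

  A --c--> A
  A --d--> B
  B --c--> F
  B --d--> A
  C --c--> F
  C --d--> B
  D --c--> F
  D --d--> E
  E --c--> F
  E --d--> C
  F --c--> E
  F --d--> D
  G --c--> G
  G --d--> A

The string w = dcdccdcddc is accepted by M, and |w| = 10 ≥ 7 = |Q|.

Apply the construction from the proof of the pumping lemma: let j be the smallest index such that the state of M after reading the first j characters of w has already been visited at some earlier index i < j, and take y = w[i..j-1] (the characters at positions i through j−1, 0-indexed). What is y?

dc

Run of M on w = d c d c c d c d d c:
  step 0: A  (start)
  step 1: B  (read d: A→B)
  step 2: F  (read c: B→F)
  step 3: D  (read d: F→D)
  step 4: F  (read c: D→F)   ← first repeat (F seen earlier)
  step 5: E  (read c: F→E)
  step 6: C  (read d: E→C)
  step 7: F  (read c: C→F)
  step 8: D  (read d: F→D)
  step 9: E  (read d: D→E)
  step 10: F  (read c: E→F)

So i = 2, j = 4, giving x = w[0:2] = dc, y = w[2:4] = dc, z = w[4:10] = cdcddc.
Check: |xy| = 4 ≤ 7 and |y| = 2 ≥ 1. Reading y takes M from F back to F, so every xyⁱz is accepted.
With |Q| = 7, pigeonhole forces a state repeat no later than step 7; the substring read between the first and second visits to that state can be pumped.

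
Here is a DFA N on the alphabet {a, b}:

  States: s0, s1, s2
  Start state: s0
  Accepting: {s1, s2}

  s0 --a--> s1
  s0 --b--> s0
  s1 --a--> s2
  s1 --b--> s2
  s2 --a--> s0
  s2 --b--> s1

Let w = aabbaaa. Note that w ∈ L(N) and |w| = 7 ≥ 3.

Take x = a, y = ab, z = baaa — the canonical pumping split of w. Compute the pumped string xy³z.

aabababbaaa

xy^3z = a·ab·ab·ab·baaa = aabababbaaa.
Reading y = ab takes N from s1 back to s1, so after x·y·y·y the machine is still in s1, and z then leads to the accepting state s2. Hence aabababbaaa ∈ L(N).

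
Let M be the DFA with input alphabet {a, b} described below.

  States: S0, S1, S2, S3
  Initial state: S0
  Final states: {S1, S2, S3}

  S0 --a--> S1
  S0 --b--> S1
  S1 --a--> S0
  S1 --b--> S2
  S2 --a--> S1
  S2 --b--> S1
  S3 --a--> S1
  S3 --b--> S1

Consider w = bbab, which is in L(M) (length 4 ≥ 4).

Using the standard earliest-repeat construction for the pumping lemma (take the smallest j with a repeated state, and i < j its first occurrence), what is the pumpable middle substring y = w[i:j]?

ba

State sequence: S0 -b-> S1 -b-> S2 -a-> S1 -b-> S2
First repeat at step 3: S1 was already visited.

So i = 1, j = 3, giving x = w[0:1] = b, y = w[1:3] = ba, z = w[3:4] = b.
Check: |xy| = 3 ≤ 4 and |y| = 2 ≥ 1. Reading y takes M from S1 back to S1, so every xyⁱz is accepted.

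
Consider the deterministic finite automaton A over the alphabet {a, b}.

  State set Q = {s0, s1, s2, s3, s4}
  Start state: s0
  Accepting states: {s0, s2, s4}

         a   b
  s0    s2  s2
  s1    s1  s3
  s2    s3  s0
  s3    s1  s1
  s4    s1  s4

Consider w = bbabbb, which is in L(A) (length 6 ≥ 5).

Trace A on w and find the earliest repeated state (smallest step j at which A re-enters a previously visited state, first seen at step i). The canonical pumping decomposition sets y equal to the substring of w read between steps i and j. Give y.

State sequence: s0 -b-> s2 -b-> s0 -a-> s2 -b-> s0 -b-> s2 -b-> s0
First repeat at step 2: s0 was already visited.

So i = 0, j = 2, giving x = w[0:0] = ε, y = w[0:2] = bb, z = w[2:6] = abbb.
Check: |xy| = 2 ≤ 5 and |y| = 2 ≥ 1. Reading y takes A from s0 back to s0, so every xyⁱz is accepted.
Since A has 5 states, any run of length ≥ 5 visits 5+1 states, so by pigeonhole some state repeats within the first 5 steps — that repeat gives the pumpable loop.

bb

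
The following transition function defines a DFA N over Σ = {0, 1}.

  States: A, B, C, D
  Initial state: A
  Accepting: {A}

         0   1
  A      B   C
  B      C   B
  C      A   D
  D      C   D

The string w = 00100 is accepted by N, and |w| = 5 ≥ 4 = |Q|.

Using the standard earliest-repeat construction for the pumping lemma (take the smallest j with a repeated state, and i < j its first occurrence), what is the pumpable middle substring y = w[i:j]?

10

Run of N on w = 0 0 1 0 0:
  step 0: A  (start)
  step 1: B  (read 0: A→B)
  step 2: C  (read 0: B→C)
  step 3: D  (read 1: C→D)
  step 4: C  (read 0: D→C)   ← first repeat (C seen earlier)
  step 5: A  (read 0: C→A)

So i = 2, j = 4, giving x = w[0:2] = 00, y = w[2:4] = 10, z = w[4:5] = 0.
Check: |xy| = 4 ≤ 4 and |y| = 2 ≥ 1. Reading y takes N from C back to C, so every xyⁱz is accepted.
The DFA has 4 states, so the proof of the pumping lemma guarantees a repeated state among the first 4+1 visited; the segment between the two visits is the pumpable y.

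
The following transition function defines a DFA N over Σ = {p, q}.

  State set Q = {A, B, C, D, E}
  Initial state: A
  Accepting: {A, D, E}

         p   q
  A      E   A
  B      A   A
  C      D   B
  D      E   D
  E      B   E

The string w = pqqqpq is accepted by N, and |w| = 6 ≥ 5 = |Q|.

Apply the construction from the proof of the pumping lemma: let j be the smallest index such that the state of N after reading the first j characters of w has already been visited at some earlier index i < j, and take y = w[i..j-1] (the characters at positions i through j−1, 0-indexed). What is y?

Run of N on w = p q q q p q:
  step 0: A  (start)
  step 1: E  (read p: A→E)
  step 2: E  (read q: E→E)   ← first repeat (E seen earlier)
  step 3: E  (read q: E→E)
  step 4: E  (read q: E→E)
  step 5: B  (read p: E→B)
  step 6: A  (read q: B→A)

So i = 1, j = 2, giving x = w[0:1] = p, y = w[1:2] = q, z = w[2:6] = qqpq.
Check: |xy| = 2 ≤ 5 and |y| = 1 ≥ 1. Reading y takes N from E back to E, so every xyⁱz is accepted.
With |Q| = 5, pigeonhole forces a state repeat no later than step 5; the substring read between the first and second visits to that state can be pumped.

q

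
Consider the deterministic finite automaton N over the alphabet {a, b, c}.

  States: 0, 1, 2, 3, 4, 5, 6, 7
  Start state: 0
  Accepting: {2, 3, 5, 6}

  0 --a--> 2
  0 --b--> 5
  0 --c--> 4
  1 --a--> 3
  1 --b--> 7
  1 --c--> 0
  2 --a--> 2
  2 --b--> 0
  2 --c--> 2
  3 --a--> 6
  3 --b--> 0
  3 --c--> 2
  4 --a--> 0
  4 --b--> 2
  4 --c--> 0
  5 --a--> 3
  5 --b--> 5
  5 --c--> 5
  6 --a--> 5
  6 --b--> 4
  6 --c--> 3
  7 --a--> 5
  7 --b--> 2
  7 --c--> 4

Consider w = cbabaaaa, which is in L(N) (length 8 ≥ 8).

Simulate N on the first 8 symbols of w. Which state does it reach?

State sequence: 0 -c-> 4 -b-> 2 -a-> 2 -b-> 0 -a-> 2 -a-> 2 -a-> 2 -a-> 2

After reading 8 characters, N is in state 2.

2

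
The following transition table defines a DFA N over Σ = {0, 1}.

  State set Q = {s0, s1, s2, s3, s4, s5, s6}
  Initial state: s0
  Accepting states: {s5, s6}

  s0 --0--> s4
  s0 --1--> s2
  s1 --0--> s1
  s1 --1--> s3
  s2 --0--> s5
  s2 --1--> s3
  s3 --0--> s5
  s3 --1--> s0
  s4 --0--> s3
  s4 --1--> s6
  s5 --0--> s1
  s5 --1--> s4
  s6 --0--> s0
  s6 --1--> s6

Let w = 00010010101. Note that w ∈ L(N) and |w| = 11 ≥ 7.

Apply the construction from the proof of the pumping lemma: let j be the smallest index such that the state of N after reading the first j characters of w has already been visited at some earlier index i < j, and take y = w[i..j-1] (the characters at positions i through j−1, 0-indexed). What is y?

State sequence: s0 -0-> s4 -0-> s3 -0-> s5 -1-> s4 -0-> s3 -0-> s5 -1-> s4 -0-> s3 -1-> s0 -0-> s4 -1-> s6
First repeat at step 4: s4 was already visited.

So i = 1, j = 4, giving x = w[0:1] = 0, y = w[1:4] = 001, z = w[4:11] = 0010101.
Check: |xy| = 4 ≤ 7 and |y| = 3 ≥ 1. Reading y takes N from s4 back to s4, so every xyⁱz is accepted.

001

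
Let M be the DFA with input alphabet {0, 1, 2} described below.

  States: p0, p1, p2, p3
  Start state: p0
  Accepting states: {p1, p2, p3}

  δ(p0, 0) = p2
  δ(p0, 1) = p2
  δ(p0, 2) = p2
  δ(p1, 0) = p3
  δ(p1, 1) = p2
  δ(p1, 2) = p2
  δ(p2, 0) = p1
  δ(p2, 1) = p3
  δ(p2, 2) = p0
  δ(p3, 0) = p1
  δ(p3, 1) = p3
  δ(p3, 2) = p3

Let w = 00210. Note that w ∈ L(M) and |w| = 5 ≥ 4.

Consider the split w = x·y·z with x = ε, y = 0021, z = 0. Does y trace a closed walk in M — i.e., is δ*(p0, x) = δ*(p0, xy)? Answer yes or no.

no

Run of M on the first 4 characters of w = 0 0 2 1:
  step 0: p0  (start)
  step 1: p2  (read 0: p0→p2)
  step 2: p1  (read 0: p2→p1)
  step 3: p2  (read 2: p1→p2)
  step 4: p3  (read 1: p2→p3)

After x (step 0): p0. After xy (step 4): p3.
They differ (p0 ≠ p3), so y is not a cycle from the state after x; this split is not the one the pumping-lemma construction produces, and pumping y need not keep the string in L(M).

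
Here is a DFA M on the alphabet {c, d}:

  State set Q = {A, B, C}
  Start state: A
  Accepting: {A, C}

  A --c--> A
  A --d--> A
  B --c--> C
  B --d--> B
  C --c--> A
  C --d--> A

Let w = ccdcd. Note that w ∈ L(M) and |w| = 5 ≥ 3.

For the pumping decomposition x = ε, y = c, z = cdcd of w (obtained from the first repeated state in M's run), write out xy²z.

cccdcd

xy^2z = ε·c·c·cdcd = cccdcd.
Reading y = c takes M from A back to A, so after x·y·y the machine is still in A, and z then leads to the accepting state A. Hence cccdcd ∈ L(M).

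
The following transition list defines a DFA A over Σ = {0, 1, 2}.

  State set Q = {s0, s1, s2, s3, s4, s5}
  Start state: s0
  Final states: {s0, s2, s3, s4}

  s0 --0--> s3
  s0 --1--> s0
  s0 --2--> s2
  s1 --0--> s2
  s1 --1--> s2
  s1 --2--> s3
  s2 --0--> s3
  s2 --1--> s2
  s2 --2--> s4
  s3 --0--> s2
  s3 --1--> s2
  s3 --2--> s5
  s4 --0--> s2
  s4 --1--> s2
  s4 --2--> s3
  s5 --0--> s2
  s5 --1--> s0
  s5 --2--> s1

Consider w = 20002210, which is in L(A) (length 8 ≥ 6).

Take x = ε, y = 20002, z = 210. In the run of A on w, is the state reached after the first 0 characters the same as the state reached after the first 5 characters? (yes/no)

State sequence: s0 -2-> s2 -0-> s3 -0-> s2 -0-> s3 -2-> s5

After x (step 0): s0. After xy (step 5): s5.
They differ (s0 ≠ s5), so y is not a cycle from the state after x; this split is not the one the pumping-lemma construction produces, and pumping y need not keep the string in L(A).

no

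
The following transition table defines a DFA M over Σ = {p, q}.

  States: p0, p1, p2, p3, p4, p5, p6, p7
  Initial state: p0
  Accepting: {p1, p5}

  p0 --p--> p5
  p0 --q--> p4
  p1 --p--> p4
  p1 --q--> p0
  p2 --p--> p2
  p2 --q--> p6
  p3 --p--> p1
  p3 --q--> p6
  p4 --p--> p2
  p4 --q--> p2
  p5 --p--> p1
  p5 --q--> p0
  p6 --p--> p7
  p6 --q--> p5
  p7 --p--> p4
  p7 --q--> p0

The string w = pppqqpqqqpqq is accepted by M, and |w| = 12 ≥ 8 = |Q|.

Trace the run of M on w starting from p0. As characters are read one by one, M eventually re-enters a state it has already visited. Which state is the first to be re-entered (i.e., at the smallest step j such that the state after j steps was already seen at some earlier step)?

Run of M on w = p p p q q p q q q p q q:
  step 0: p0  (start)
  step 1: p5  (read p: p0→p5)
  step 2: p1  (read p: p5→p1)
  step 3: p4  (read p: p1→p4)
  step 4: p2  (read q: p4→p2)
  step 5: p6  (read q: p2→p6)
  step 6: p7  (read p: p6→p7)
  step 7: p0  (read q: p7→p0)   ← first repeat (p0 seen earlier)
  step 8: p4  (read q: p0→p4)
  step 9: p2  (read q: p4→p2)
  step 10: p2  (read p: p2→p2)
  step 11: p6  (read q: p2→p6)
  step 12: p5  (read q: p6→p5)

The earliest repeat is at step j = 7: M is in p0, which it already visited at step i = 0.
Pumping length from the standard proof: p = 8 (the number of states). The repeated state found above gives |xy| = j ≤ 8 and |y| = j − i ≥ 1.

p0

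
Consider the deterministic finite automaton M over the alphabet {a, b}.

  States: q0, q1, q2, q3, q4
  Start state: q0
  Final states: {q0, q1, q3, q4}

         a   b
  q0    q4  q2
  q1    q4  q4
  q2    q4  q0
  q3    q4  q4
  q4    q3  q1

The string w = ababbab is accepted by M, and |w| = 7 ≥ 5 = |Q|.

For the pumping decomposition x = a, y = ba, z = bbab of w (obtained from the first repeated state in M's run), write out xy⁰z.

xy⁰z = xz = a·bbab = abbab.
Reading y = ba takes M from q4 back to q4, so after x the machine is still in q4, and z then leads to the accepting state q4. Hence abbab ∈ L(M).

abbab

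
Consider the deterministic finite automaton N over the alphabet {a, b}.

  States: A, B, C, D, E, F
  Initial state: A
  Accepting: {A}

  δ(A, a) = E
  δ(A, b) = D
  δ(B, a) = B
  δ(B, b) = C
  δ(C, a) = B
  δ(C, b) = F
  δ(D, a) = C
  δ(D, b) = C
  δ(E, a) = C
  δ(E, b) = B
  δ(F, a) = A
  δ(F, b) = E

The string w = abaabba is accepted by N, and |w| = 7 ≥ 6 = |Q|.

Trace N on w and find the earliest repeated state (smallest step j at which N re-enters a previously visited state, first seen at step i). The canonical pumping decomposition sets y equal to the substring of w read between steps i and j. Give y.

State sequence: A -a-> E -b-> B -a-> B -a-> B -b-> C -b-> F -a-> A
First repeat at step 3: B was already visited.

So i = 2, j = 3, giving x = w[0:2] = ab, y = w[2:3] = a, z = w[3:7] = abba.
Check: |xy| = 3 ≤ 6 and |y| = 1 ≥ 1. Reading y takes N from B back to B, so every xyⁱz is accepted.

a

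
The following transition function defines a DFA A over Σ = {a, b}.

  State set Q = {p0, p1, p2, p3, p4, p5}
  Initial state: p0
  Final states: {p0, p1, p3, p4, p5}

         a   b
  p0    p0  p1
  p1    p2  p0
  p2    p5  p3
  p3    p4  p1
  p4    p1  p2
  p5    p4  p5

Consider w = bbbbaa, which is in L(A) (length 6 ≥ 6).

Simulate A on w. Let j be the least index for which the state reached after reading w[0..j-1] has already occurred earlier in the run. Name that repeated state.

Run of A on w = b b b b a a:
  step 0: p0  (start)
  step 1: p1  (read b: p0→p1)
  step 2: p0  (read b: p1→p0)   ← first repeat (p0 seen earlier)
  step 3: p1  (read b: p0→p1)
  step 4: p0  (read b: p1→p0)
  step 5: p0  (read a: p0→p0)
  step 6: p0  (read a: p0→p0)

The earliest repeat is at step j = 2: A is in p0, which it already visited at step i = 0.

p0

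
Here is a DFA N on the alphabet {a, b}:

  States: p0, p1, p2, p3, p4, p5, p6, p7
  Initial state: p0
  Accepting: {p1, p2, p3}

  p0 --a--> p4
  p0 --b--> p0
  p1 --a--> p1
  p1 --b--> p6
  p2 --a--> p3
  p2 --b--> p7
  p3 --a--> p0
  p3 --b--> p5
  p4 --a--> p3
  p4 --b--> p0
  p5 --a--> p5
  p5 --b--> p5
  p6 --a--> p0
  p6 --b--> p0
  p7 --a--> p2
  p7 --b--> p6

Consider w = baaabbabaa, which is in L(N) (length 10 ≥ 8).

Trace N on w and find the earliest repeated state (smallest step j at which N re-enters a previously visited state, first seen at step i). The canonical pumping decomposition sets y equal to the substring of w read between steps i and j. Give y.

b

State sequence: p0 -b-> p0 -a-> p4 -a-> p3 -a-> p0 -b-> p0 -b-> p0 -a-> p4 -b-> p0 -a-> p4 -a-> p3
First repeat at step 1: p0 was already visited.

So i = 0, j = 1, giving x = w[0:0] = ε, y = w[0:1] = b, z = w[1:10] = aaabbabaa.
Check: |xy| = 1 ≤ 8 and |y| = 1 ≥ 1. Reading y takes N from p0 back to p0, so every xyⁱz is accepted.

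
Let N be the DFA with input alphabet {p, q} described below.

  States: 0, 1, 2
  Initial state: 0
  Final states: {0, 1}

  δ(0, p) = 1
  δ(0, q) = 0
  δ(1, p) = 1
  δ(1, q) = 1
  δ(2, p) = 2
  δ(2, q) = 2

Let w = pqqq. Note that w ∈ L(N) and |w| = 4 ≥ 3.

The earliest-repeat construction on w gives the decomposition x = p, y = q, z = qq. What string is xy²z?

xy^2z = p·q·q·qq = pqqqq.
Reading y = q takes N from 1 back to 1, so after x·y·y the machine is still in 1, and z then leads to the accepting state 1. Hence pqqqq ∈ L(N).

pqqqq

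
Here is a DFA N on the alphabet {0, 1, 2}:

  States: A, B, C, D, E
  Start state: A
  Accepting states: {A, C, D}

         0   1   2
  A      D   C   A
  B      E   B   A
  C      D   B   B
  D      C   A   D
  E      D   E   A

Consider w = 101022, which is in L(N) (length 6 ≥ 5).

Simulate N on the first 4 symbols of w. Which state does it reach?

D

State sequence: A -1-> C -0-> D -1-> A -0-> D

After reading 4 characters, N is in state D.
(This kind of state-tracing is the core of the pumping-lemma construction: with 5 states, pigeonhole forces a repeat within the first 5 steps.)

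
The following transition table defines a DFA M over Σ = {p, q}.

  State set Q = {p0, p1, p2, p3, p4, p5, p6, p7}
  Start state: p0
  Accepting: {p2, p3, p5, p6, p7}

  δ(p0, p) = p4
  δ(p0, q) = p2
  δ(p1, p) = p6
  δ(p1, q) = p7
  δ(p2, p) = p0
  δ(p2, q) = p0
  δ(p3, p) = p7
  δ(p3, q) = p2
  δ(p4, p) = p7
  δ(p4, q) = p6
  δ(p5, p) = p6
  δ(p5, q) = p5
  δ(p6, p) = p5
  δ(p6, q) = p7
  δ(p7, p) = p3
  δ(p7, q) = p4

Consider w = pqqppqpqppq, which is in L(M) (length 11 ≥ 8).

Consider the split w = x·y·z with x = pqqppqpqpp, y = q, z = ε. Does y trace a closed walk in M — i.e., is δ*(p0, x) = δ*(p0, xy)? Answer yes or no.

no

Run of M on the first 11 characters of w = p q q p p q p q p p q:
  step 0: p0  (start)
  step 1: p4  (read p: p0→p4)
  step 2: p6  (read q: p4→p6)
  step 3: p7  (read q: p6→p7)
  step 4: p3  (read p: p7→p3)
  step 5: p7  (read p: p3→p7)
  step 6: p4  (read q: p7→p4)
  step 7: p7  (read p: p4→p7)
  step 8: p4  (read q: p7→p4)
  step 9: p7  (read p: p4→p7)
  step 10: p3  (read p: p7→p3)
  step 11: p2  (read q: p3→p2)

After x (step 10): p3. After xy (step 11): p2.
They differ (p3 ≠ p2), so y is not a cycle from the state after x; this split is not the one the pumping-lemma construction produces, and pumping y need not keep the string in L(M).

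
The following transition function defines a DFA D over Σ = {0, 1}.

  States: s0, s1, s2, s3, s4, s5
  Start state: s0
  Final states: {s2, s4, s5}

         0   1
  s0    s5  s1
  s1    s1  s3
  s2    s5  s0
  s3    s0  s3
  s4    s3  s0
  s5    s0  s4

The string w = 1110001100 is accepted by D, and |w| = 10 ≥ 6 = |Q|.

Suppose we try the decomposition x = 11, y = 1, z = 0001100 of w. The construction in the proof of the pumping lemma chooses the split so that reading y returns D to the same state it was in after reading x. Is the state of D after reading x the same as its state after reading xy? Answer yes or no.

Run of D on the first 3 characters of w = 1 1 1:
  step 0: s0  (start)
  step 1: s1  (read 1: s0→s1)
  step 2: s3  (read 1: s1→s3)
  step 3: s3  (read 1: s3→s3)

After x (step 2): s3. After xy (step 3): s3.
They match, so y = 1 drives D around a cycle from s3 back to itself; pumping y any number of times keeps D in s3 before reading z, and xyⁱz ∈ L(D) for every i ≥ 0.

yes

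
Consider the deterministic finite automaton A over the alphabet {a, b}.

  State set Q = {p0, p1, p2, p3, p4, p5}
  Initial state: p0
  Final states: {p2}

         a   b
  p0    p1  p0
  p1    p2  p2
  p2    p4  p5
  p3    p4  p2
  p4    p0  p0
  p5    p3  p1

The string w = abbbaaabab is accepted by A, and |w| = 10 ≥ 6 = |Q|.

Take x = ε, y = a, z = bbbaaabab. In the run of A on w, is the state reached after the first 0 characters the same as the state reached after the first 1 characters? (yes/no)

no

State sequence: p0 -a-> p1

After x (step 0): p0. After xy (step 1): p1.
They differ (p0 ≠ p1), so y is not a cycle from the state after x; this split is not the one the pumping-lemma construction produces, and pumping y need not keep the string in L(A).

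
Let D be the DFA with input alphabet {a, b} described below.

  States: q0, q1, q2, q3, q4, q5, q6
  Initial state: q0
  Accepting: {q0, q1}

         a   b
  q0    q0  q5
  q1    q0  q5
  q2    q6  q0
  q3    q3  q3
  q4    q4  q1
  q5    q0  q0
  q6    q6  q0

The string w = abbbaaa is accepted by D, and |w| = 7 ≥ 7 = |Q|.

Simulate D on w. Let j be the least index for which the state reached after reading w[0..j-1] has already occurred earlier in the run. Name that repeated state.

q0

Run of D on w = a b b b a a a:
  step 0: q0  (start)
  step 1: q0  (read a: q0→q0)   ← first repeat (q0 seen earlier)
  step 2: q5  (read b: q0→q5)
  step 3: q0  (read b: q5→q0)
  step 4: q5  (read b: q0→q5)
  step 5: q0  (read a: q5→q0)
  step 6: q0  (read a: q0→q0)
  step 7: q0  (read a: q0→q0)

The earliest repeat is at step j = 1: D is in q0, which it already visited at step i = 0.
With |Q| = 7, pigeonhole forces a state repeat no later than step 7; the substring read between the first and second visits to that state can be pumped.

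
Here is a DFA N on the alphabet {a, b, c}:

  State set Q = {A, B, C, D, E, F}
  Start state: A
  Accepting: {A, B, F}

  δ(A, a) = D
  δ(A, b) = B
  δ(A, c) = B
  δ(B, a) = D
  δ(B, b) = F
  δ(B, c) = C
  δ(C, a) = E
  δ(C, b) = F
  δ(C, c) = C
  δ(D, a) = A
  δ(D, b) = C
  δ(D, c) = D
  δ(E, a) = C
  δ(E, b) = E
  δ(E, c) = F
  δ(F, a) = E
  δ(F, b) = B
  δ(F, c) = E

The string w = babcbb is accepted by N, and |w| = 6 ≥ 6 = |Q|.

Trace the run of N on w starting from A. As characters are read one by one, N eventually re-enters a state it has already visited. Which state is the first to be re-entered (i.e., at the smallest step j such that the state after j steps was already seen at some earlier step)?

Run of N on w = b a b c b b:
  step 0: A  (start)
  step 1: B  (read b: A→B)
  step 2: D  (read a: B→D)
  step 3: C  (read b: D→C)
  step 4: C  (read c: C→C)   ← first repeat (C seen earlier)
  step 5: F  (read b: C→F)
  step 6: B  (read b: F→B)

The earliest repeat is at step j = 4: N is in C, which it already visited at step i = 3.
Pumping length from the standard proof: p = 6 (the number of states). The repeated state found above gives |xy| = j ≤ 6 and |y| = j − i ≥ 1.

C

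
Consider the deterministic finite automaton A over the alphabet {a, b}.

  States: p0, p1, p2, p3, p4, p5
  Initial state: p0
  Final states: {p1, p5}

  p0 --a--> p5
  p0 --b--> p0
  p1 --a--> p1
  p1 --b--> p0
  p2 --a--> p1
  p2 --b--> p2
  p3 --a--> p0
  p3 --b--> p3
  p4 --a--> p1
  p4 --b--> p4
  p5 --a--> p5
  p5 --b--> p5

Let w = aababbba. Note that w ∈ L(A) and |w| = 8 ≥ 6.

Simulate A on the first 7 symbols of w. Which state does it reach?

Run of A on the first 7 characters of w = a a b a b b b:
  step 0: p0  (start)
  step 1: p5  (read a: p0→p5)
  step 2: p5  (read a: p5→p5)
  step 3: p5  (read b: p5→p5)
  step 4: p5  (read a: p5→p5)
  step 5: p5  (read b: p5→p5)
  step 6: p5  (read b: p5→p5)
  step 7: p5  (read b: p5→p5)

After reading 7 characters, A is in state p5.

p5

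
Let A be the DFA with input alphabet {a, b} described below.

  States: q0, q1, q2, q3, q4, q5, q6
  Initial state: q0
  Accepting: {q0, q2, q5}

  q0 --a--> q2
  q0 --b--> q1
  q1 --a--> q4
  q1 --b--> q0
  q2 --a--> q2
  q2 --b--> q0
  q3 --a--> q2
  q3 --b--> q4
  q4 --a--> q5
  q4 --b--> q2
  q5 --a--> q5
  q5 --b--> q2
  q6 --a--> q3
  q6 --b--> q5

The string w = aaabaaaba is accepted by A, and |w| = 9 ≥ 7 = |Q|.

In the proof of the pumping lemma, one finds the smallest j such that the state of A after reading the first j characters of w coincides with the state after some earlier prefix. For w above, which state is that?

State sequence: q0 -a-> q2 -a-> q2 -a-> q2 -b-> q0 -a-> q2 -a-> q2 -a-> q2 -b-> q0 -a-> q2
First repeat at step 2: q2 was already visited.

The earliest repeat is at step j = 2: A is in q2, which it already visited at step i = 1.
The DFA has 7 states, so the proof of the pumping lemma guarantees a repeated state among the first 7+1 visited; the segment between the two visits is the pumpable y.

q2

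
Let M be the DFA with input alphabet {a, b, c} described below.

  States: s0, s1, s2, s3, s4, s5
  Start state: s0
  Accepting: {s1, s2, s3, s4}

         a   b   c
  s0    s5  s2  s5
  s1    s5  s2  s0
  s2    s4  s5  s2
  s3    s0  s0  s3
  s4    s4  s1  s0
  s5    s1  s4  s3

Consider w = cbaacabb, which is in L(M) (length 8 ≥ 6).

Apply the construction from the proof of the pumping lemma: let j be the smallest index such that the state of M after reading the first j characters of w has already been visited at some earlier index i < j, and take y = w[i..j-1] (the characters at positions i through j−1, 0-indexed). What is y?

a

State sequence: s0 -c-> s5 -b-> s4 -a-> s4 -a-> s4 -c-> s0 -a-> s5 -b-> s4 -b-> s1
First repeat at step 3: s4 was already visited.

So i = 2, j = 3, giving x = w[0:2] = cb, y = w[2:3] = a, z = w[3:8] = acabb.
Check: |xy| = 3 ≤ 6 and |y| = 1 ≥ 1. Reading y takes M from s4 back to s4, so every xyⁱz is accepted.
Pumping length from the standard proof: p = 6 (the number of states). The repeated state found above gives |xy| = j ≤ 6 and |y| = j − i ≥ 1.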